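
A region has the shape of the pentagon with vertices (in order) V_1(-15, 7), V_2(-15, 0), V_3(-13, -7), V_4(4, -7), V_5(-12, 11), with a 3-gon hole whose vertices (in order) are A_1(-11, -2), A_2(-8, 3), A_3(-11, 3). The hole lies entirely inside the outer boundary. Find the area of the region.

Outer boundary:
Apply the surveyor's formula: 2A = Σ (x_i·y_{i+1} − x_{i+1}·y_i), indices taken mod 5.
Cross-terms: 105, 105, 119, -40, 81  ⇒  Σ = 370
Area = |Σ|/2 = 185.
Hole:
Apply the shoelace formula: 2A = Σ (x_i·y_{i+1} − x_{i+1}·y_i), indices taken mod 3.
Cross-terms: -49, 9, 55  ⇒  Σ = 15
Area = |Σ|/2 = 7.5.
Net area = 185 − 7.5 = 177.5.

177.5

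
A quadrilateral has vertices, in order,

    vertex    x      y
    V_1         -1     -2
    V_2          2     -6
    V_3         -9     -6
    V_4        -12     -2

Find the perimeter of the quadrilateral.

|V_1V_2| = √((3)² + (-4)²) = √25 = 5
|V_2V_3| = √((-11)² + (0)²) = √121 = 11
|V_3V_4| = √((-3)² + (4)²) = √25 = 5
|V_4V_1| = √((11)² + (0)²) = √121 = 11
Perimeter = 5 + 11 + 5 + 11 = 32.

32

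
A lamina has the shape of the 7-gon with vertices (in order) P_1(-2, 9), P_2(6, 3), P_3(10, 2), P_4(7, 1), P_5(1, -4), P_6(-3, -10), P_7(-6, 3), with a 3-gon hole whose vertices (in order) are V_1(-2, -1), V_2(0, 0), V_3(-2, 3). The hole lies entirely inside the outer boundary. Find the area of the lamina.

Outer boundary:
Apply the shoelace formula: 2A = Σ (x_i·y_{i+1} − x_{i+1}·y_i), indices taken mod 7.
P_1→P_2: (-2)(3) − (6)(9) = -60
P_2→P_3: (6)(2) − (10)(3) = -18
P_3→P_4: (10)(1) − (7)(2) = -4
P_4→P_5: (7)(-4) − (1)(1) = -29
P_5→P_6: (1)(-10) − (-3)(-4) = -22
P_6→P_7: (-3)(3) − (-6)(-10) = -69
P_7→P_1: (-6)(9) − (-2)(3) = -48
Σ = -250
Area = |Σ|/2 = 125.
Hole:
Apply the shoelace formula: 2A = Σ (x_i·y_{i+1} − x_{i+1}·y_i), indices taken mod 3.
Cross-terms: 0, 0, 8  ⇒  Σ = 8
Area = |Σ|/2 = 4.
Net area = 125 − 4 = 121.

121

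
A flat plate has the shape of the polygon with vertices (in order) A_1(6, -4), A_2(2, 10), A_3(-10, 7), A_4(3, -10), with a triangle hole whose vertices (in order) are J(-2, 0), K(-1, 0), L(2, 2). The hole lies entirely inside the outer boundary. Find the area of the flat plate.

Outer boundary:
Apply Gauss's area formula: 2A = Σ (x_i·y_{i+1} − x_{i+1}·y_i), indices taken mod 4.
A_1→A_2: (6)(10) − (2)(-4) = 68
A_2→A_3: (2)(7) − (-10)(10) = 114
A_3→A_4: (-10)(-10) − (3)(7) = 79
A_4→A_1: (3)(-4) − (6)(-10) = 48
Σ = 309
Area = |Σ|/2 = 154.5.
Hole:
Apply the shoelace formula: 2A = Σ (x_i·y_{i+1} − x_{i+1}·y_i), indices taken mod 3.
Σ = (0) + (-2) + (4) = 2
Area = |Σ|/2 = 1.
Net area = 154.5 − 1 = 153.5.

153.5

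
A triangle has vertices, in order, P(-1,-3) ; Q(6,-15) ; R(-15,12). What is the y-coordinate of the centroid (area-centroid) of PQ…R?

Apply the shoelace formula. First the cross-terms c_i = x_i·y_{i+1} − x_{i+1}·y_i:
  33, -153, 57  ⇒  2A = -63, A = -31.5.
Then Σ (y_i + y_{i+1})·c_i = 378, so ȳ = 378 / (6·(-31.5)) = -2.

-2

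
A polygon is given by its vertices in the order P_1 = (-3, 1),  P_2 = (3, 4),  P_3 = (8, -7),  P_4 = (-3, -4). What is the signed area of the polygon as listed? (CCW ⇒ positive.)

-68

Σ = (-15) + (-53) + (-53) + (-15) = -136
Signed area = Σ/2 = -68 (negative ⇒ clockwise traversal).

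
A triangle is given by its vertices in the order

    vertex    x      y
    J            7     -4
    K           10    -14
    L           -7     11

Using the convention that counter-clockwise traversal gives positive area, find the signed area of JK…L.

-47.5

Apply the surveyor's formula: 2A = Σ (x_i·y_{i+1} − x_{i+1}·y_i), indices taken mod 3.
Σ = (-58) + (12) + (-49) = -95
Signed area = Σ/2 = -47.5 (negative ⇒ clockwise traversal).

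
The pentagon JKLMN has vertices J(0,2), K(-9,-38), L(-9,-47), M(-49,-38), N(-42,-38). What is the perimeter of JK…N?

156

|JK| = √((-9)² + (-40)²) = √1681 = 41
|KL| = √((0)² + (-9)²) = √81 = 9
|LM| = √((-40)² + (9)²) = √1681 = 41
|MN| = √((7)² + (0)²) = √49 = 7
|NJ| = √((42)² + (40)²) = √3364 = 58
Perimeter = 41 + 9 + 41 + 7 + 58 = 156.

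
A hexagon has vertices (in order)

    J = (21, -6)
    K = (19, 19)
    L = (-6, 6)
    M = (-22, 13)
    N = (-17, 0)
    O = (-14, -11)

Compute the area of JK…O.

Apply the surveyor's formula: 2A = Σ (x_i·y_{i+1} − x_{i+1}·y_i), indices taken mod 6.
Cross-terms: 513, 228, 54, 221, 187, 315  ⇒  Σ = 1518
Area = |Σ|/2 = 759.

759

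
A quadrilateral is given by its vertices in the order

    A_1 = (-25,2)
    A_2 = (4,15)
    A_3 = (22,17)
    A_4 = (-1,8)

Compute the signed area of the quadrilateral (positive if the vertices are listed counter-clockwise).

-127

Apply the shoelace formula: 2A = Σ (x_i·y_{i+1} − x_{i+1}·y_i), indices taken mod 4.
Cross-terms: -383, -262, 193, 198  ⇒  Σ = -254
Signed area = Σ/2 = -127 (negative ⇒ clockwise traversal).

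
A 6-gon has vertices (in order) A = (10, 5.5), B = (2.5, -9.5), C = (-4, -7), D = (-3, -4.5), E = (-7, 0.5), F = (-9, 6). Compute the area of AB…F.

173.625

Σ = (-108.75) + (-55.5) + (-3) + (-33) + (-37.5) + (-109.5) = -347.25
Area = |Σ|/2 = 173.625.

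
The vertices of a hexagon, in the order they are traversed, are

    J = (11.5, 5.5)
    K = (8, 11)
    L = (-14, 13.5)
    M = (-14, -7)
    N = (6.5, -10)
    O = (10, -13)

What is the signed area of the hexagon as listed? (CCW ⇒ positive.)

518.5

Σ = (82.5) + (262) + (287) + (185.5) + (15.5) + (204.5) = 1037
Signed area = Σ/2 = 518.5 (positive ⇒ counter-clockwise traversal).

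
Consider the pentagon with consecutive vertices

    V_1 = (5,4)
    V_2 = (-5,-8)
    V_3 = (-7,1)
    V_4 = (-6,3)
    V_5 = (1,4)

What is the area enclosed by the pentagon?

Apply Gauss's area formula: 2A = Σ (x_i·y_{i+1} − x_{i+1}·y_i), indices taken mod 5.
Cross-terms: -20, -61, -15, -27, -16  ⇒  Σ = -139
Area = |Σ|/2 = 69.5.

69.5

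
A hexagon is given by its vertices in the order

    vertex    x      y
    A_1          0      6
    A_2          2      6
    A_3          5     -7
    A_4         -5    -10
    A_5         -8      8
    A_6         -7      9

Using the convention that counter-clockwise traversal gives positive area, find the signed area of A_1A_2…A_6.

Apply the surveyor's formula: 2A = Σ (x_i·y_{i+1} − x_{i+1}·y_i), indices taken mod 6.
Σ = (-12) + (-44) + (-85) + (-120) + (-16) + (-42) = -319
Signed area = Σ/2 = -159.5 (negative ⇒ clockwise traversal).

-159.5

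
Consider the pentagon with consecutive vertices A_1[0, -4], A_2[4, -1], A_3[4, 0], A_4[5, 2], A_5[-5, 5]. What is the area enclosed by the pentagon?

41.5

Apply the surveyor's formula: 2A = Σ (x_i·y_{i+1} − x_{i+1}·y_i), indices taken mod 5.
Cross-terms: 16, 4, 8, 35, 20  ⇒  Σ = 83
Area = |Σ|/2 = 41.5.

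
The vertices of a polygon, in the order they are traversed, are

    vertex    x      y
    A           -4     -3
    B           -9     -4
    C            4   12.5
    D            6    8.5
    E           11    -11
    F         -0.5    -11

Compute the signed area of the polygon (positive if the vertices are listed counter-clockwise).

Apply the surveyor's formula: 2A = Σ (x_i·y_{i+1} − x_{i+1}·y_i), indices taken mod 6.
Cross-terms: -11, -96.5, -41, -159.5, -126.5, -42.5  ⇒  Σ = -477
Signed area = Σ/2 = -238.5 (negative ⇒ clockwise traversal).

-238.5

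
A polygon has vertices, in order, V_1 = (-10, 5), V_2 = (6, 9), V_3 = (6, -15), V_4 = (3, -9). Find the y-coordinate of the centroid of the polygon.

25/87

Apply the shoelace (surveyor's) formula. First the cross-terms c_i = x_i·y_{i+1} − x_{i+1}·y_i:
  -120, -144, -9, -75  ⇒  2A = -348, A = -174.
Then Σ (y_i + y_{i+1})·c_i = -300, so ȳ = -300 / (6·(-174)) = 25/87.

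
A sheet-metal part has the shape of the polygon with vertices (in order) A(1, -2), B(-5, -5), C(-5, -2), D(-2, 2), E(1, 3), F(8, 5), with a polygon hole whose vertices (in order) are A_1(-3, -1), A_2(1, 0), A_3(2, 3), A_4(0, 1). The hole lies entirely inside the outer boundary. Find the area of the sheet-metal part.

Outer boundary:
Σ = (-15) + (-15) + (-14) + (-8) + (-19) + (-21) = -92
Area = |Σ|/2 = 46.
Hole:
Apply the shoelace formula: 2A = Σ (x_i·y_{i+1} − x_{i+1}·y_i), indices taken mod 4.
Σ = (1) + (3) + (2) + (3) = 9
Area = |Σ|/2 = 4.5.
Net area = 46 − 4.5 = 41.5.

41.5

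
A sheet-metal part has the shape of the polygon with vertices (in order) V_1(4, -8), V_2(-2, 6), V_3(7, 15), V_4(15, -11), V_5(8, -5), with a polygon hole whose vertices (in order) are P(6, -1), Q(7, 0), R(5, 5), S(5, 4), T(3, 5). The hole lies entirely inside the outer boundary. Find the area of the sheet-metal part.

190

Outer boundary:
Σ = (8) + (-72) + (-302) + (13) + (-44) = -397
Area = |Σ|/2 = 198.5.
Hole:
Apply the shoelace (surveyor's) formula: 2A = Σ (x_i·y_{i+1} − x_{i+1}·y_i), indices taken mod 5.
Cross-terms: 7, 35, -5, 13, -33  ⇒  Σ = 17
Area = |Σ|/2 = 8.5.
Net area = 198.5 − 8.5 = 190.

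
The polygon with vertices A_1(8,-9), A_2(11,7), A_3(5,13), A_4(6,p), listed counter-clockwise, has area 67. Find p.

-1

The doubled signed area Σ (x_i y_{i+1} − x_{i+1} y_i) is linear in p.
With p=0 it equals 131; the coefficient of p is -3 (from the two edges through A_4).
So -3·p + 131 = 2·67 = 134 ⇒ p = -1.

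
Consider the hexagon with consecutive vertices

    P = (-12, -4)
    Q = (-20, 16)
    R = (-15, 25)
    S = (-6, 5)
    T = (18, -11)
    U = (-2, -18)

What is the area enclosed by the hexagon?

Apply the shoelace formula: 2A = Σ (x_i·y_{i+1} − x_{i+1}·y_i), indices taken mod 6.
Σ = (-272) + (-260) + (75) + (-24) + (-346) + (-208) = -1035
Area = |Σ|/2 = 517.5.

517.5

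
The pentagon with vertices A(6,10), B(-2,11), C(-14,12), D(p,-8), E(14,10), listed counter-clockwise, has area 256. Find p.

4

Write out the shoelace sum; only the two edges meeting at D involve p:
2·Area = [((-14)·(-8) − p·12) + (p·10 − 14·(-8))] + 296
       = -2·p + 520 = 512
⇒ p = 4.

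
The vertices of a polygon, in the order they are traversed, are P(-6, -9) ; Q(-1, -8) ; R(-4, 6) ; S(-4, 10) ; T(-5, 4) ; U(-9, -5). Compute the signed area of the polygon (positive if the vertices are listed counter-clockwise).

65.5

Σ = (39) + (-38) + (-16) + (34) + (61) + (51) = 131
Signed area = Σ/2 = 65.5 (positive ⇒ counter-clockwise traversal).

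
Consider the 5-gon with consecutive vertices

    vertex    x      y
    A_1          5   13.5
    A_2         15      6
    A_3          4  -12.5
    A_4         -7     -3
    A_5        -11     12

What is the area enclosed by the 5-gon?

Cross-terms: -172.5, -211.5, -99.5, -117, -208.5  ⇒  Σ = -809
Area = |Σ|/2 = 404.5.

404.5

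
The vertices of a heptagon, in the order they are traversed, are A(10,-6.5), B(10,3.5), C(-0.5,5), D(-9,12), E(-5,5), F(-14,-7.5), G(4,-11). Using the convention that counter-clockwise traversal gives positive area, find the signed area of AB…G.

290.625

Σ = (100) + (51.75) + (39) + (15) + (107.5) + (184) + (84) = 581.25
Signed area = Σ/2 = 290.625 (positive ⇒ counter-clockwise traversal).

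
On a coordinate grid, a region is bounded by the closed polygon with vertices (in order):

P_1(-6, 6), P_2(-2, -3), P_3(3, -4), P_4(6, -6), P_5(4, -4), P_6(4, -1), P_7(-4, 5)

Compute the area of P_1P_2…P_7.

Apply the shoelace (surveyor's) formula: 2A = Σ (x_i·y_{i+1} − x_{i+1}·y_i), indices taken mod 7.
Σ = (30) + (17) + (6) + (0) + (12) + (16) + (6) = 87
Area = |Σ|/2 = 43.5.

43.5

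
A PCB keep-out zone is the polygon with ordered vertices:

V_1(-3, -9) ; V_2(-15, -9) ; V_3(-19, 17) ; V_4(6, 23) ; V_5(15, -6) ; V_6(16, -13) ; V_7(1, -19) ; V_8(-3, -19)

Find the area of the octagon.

975

Apply Gauss's area formula: 2A = Σ (x_i·y_{i+1} − x_{i+1}·y_i), indices taken mod 8.
V_1→V_2: (-3)(-9) − (-15)(-9) = -108
V_2→V_3: (-15)(17) − (-19)(-9) = -426
V_3→V_4: (-19)(23) − (6)(17) = -539
V_4→V_5: (6)(-6) − (15)(23) = -381
V_5→V_6: (15)(-13) − (16)(-6) = -99
V_6→V_7: (16)(-19) − (1)(-13) = -291
V_7→V_8: (1)(-19) − (-3)(-19) = -76
V_8→V_1: (-3)(-9) − (-3)(-19) = -30
Σ = -1950
Area = |Σ|/2 = 975.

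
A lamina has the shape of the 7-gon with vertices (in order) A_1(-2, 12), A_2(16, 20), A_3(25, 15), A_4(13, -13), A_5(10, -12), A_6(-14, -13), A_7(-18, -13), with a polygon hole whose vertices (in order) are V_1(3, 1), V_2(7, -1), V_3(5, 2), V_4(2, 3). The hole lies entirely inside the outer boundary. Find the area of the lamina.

808.5

Outer boundary:
Cross-terms: -232, -260, -520, -26, -298, -52, -242  ⇒  Σ = -1630
Area = |Σ|/2 = 815.
Hole:
Σ = (-10) + (19) + (11) + (-7) = 13
Area = |Σ|/2 = 6.5.
Net area = 815 − 6.5 = 808.5.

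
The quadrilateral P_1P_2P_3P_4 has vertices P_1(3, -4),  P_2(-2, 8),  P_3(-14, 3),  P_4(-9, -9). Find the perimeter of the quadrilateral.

|P_1P_2| = √((-5)² + (12)²) = √169 = 13
|P_2P_3| = √((-12)² + (-5)²) = √169 = 13
|P_3P_4| = √((5)² + (-12)²) = √169 = 13
|P_4P_1| = √((12)² + (5)²) = √169 = 13
Perimeter = 13 + 13 + 13 + 13 = 52.

52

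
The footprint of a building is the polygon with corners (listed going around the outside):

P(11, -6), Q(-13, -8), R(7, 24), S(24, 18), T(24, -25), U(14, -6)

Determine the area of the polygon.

Apply the surveyor's formula: 2A = Σ (x_i·y_{i+1} − x_{i+1}·y_i), indices taken mod 6.
Cross-terms: -166, -256, -450, -1032, 206, -18  ⇒  Σ = -1716
Area = |Σ|/2 = 858.

858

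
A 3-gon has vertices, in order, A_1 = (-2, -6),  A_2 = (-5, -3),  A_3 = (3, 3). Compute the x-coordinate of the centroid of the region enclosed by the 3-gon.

Apply Gauss's area formula. First the cross-terms c_i = x_i·y_{i+1} − x_{i+1}·y_i:
  -24, -6, -12  ⇒  2A = -42, A = -21.
Then Σ (x_i + x_{i+1})·c_i = 168, so x̄ = 168 / (6·(-21)) = -4/3.

-4/3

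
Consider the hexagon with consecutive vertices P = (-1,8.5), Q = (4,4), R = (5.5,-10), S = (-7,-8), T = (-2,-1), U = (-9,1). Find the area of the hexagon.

154.75

Apply the shoelace formula: 2A = Σ (x_i·y_{i+1} − x_{i+1}·y_i), indices taken mod 6.
P→Q: (-1)(4) − (4)(8.5) = -38
Q→R: (4)(-10) − (5.5)(4) = -62
R→S: (5.5)(-8) − (-7)(-10) = -114
S→T: (-7)(-1) − (-2)(-8) = -9
T→U: (-2)(1) − (-9)(-1) = -11
U→P: (-9)(8.5) − (-1)(1) = -75.5
Σ = -309.5
Area = |Σ|/2 = 154.75.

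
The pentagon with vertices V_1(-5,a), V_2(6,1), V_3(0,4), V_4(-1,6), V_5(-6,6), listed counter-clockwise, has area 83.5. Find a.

Write out the shoelace sum; only the two edges meeting at V_1 involve a:
2·Area = [((-6)·a − (-5)·6) + ((-5)·1 − 6·a)] + 58
       = -12·a + 83 = 167
⇒ a = -7.

-7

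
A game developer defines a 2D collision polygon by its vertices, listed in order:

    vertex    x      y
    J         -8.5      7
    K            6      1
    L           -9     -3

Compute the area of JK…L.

74

Apply the shoelace formula: 2A = Σ (x_i·y_{i+1} − x_{i+1}·y_i), indices taken mod 3.
Σ = (-50.5) + (-9) + (-88.5) = -148
Area = |Σ|/2 = 74.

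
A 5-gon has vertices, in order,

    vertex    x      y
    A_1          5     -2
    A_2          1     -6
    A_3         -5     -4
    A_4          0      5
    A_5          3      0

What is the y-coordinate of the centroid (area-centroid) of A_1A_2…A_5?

Apply Gauss's area formula. First the cross-terms c_i = x_i·y_{i+1} − x_{i+1}·y_i:
  -28, -34, -25, -15, -6  ⇒  2A = -108, A = -54.
Then Σ (y_i + y_{i+1})·c_i = 476, so ȳ = 476 / (6·(-54)) = -119/81.

-119/81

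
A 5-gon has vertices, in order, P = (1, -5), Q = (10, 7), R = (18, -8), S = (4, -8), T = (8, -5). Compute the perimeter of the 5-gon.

58

|PQ| = √((9)² + (12)²) = √225 = 15
|QR| = √((8)² + (-15)²) = √289 = 17
|RS| = √((-14)² + (0)²) = √196 = 14
|ST| = √((4)² + (3)²) = √25 = 5
|TP| = √((-7)² + (0)²) = √49 = 7
Perimeter = 15 + 17 + 14 + 5 + 7 = 58.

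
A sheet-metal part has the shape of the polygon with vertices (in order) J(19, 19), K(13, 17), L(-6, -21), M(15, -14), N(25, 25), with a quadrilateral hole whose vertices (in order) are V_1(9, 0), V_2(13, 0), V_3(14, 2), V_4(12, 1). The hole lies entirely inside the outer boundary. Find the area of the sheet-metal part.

Outer boundary:
Apply Gauss's area formula: 2A = Σ (x_i·y_{i+1} − x_{i+1}·y_i), indices taken mod 5.
Cross-terms: 76, -171, 399, 725, 0  ⇒  Σ = 1029
Area = |Σ|/2 = 514.5.
Hole:
Σ = (0) + (26) + (-10) + (-9) = 7
Area = |Σ|/2 = 3.5.
Net area = 514.5 − 3.5 = 511.

511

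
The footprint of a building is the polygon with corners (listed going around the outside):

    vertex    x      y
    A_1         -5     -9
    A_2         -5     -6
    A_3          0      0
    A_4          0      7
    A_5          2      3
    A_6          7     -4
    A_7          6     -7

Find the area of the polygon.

86

Apply Gauss's area formula: 2A = Σ (x_i·y_{i+1} − x_{i+1}·y_i), indices taken mod 7.
Σ = (-15) + (0) + (0) + (-14) + (-29) + (-25) + (-89) = -172
Area = |Σ|/2 = 86.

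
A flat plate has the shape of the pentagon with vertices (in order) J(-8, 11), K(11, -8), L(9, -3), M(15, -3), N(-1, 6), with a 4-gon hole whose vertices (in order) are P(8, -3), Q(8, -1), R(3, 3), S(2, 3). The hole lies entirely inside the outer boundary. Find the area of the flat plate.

Outer boundary:
Apply the shoelace formula: 2A = Σ (x_i·y_{i+1} − x_{i+1}·y_i), indices taken mod 5.
Cross-terms: -57, 39, 18, 87, 37  ⇒  Σ = 124
Area = |Σ|/2 = 62.
Hole:
Apply the surveyor's formula: 2A = Σ (x_i·y_{i+1} − x_{i+1}·y_i), indices taken mod 4.
Σ = (16) + (27) + (3) + (-30) = 16
Area = |Σ|/2 = 8.
Net area = 62 − 8 = 54.

54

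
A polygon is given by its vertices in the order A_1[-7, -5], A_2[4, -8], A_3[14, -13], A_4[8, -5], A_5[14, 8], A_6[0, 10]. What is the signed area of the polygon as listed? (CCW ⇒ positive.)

Apply the shoelace formula: 2A = Σ (x_i·y_{i+1} − x_{i+1}·y_i), indices taken mod 6.
Σ = (76) + (60) + (34) + (134) + (140) + (70) = 514
Signed area = Σ/2 = 257 (positive ⇒ counter-clockwise traversal).

257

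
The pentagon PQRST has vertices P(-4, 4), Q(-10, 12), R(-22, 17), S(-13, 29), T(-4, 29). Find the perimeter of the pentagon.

72

|PQ| = √((-6)² + (8)²) = √100 = 10
|QR| = √((-12)² + (5)²) = √169 = 13
|RS| = √((9)² + (12)²) = √225 = 15
|ST| = √((9)² + (0)²) = √81 = 9
|TP| = √((0)² + (-25)²) = √625 = 25
Perimeter = 10 + 13 + 15 + 9 + 25 = 72.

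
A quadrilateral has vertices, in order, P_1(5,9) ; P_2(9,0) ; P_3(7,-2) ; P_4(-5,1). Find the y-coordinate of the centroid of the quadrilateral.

Apply the surveyor's formula. First the cross-terms c_i = x_i·y_{i+1} − x_{i+1}·y_i:
  -81, -18, -3, -50  ⇒  2A = -152, A = -76.
Then Σ (y_i + y_{i+1})·c_i = -1190, so ȳ = -1190 / (6·(-76)) = 595/228.

595/228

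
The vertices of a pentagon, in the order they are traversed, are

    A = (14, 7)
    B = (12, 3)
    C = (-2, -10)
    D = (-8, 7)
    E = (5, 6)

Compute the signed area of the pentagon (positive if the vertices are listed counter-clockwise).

-191

Apply the surveyor's formula: 2A = Σ (x_i·y_{i+1} − x_{i+1}·y_i), indices taken mod 5.
Σ = (-42) + (-114) + (-94) + (-83) + (-49) = -382
Signed area = Σ/2 = -191 (negative ⇒ clockwise traversal).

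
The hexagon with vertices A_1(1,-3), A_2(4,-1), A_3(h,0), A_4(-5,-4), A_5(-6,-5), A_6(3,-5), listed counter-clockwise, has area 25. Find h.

The doubled signed area Σ (x_i y_{i+1} − x_{i+1} y_i) is linear in h.
With h=0 it equals 53; the coefficient of h is -3 (from the two edges through A_3).
So -3·h + 53 = 2·25 = 50 ⇒ h = 1.

1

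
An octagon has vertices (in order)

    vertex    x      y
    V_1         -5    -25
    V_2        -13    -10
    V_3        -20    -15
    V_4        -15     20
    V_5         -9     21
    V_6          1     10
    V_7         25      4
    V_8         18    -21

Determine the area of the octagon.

V_1→V_2: (-5)(-10) − (-13)(-25) = -275
V_2→V_3: (-13)(-15) − (-20)(-10) = -5
V_3→V_4: (-20)(20) − (-15)(-15) = -625
V_4→V_5: (-15)(21) − (-9)(20) = -135
V_5→V_6: (-9)(10) − (1)(21) = -111
V_6→V_7: (1)(4) − (25)(10) = -246
V_7→V_8: (25)(-21) − (18)(4) = -597
V_8→V_1: (18)(-25) − (-5)(-21) = -555
Σ = -2549
Area = |Σ|/2 = 1274.5.

1274.5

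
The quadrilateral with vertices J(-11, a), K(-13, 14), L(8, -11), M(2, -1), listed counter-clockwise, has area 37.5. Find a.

13

Write out the shoelace sum; only the two edges meeting at J involve a:
2·Area = [(2·a − (-11)·(-1)) + ((-11)·14 − (-13)·a)] + 45
       = 15·a + -120 = 75
⇒ a = 13.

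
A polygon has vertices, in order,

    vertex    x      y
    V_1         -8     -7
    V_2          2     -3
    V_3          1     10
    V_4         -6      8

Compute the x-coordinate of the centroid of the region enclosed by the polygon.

-661/235

Apply the shoelace (surveyor's) formula. First the cross-terms c_i = x_i·y_{i+1} − x_{i+1}·y_i:
  38, 23, 68, 106  ⇒  2A = 235, A = 117.5.
Then Σ (x_i + x_{i+1})·c_i = -1983, so x̄ = -1983 / (6·117.5) = -661/235.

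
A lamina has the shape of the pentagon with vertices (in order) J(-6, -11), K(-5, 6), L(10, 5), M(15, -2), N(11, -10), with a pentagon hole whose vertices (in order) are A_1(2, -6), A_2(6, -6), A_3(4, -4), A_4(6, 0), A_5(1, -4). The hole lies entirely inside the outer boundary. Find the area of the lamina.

277

Outer boundary:
Σ = (-91) + (-85) + (-95) + (-128) + (-181) = -580
Area = |Σ|/2 = 290.
Hole:
Σ = (24) + (0) + (24) + (-24) + (2) = 26
Area = |Σ|/2 = 13.
Net area = 290 − 13 = 277.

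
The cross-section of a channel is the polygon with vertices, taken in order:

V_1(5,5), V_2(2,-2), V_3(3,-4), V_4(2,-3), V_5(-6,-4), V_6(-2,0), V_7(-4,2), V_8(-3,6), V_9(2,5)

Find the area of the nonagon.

60.5

Σ = (-20) + (-2) + (-1) + (-26) + (-8) + (-4) + (-18) + (-27) + (-15) = -121
Area = |Σ|/2 = 60.5.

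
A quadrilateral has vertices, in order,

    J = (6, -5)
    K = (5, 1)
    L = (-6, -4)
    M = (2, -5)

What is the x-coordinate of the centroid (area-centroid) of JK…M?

121/75

Apply the surveyor's formula. First the cross-terms c_i = x_i·y_{i+1} − x_{i+1}·y_i:
  31, -14, 38, 20  ⇒  2A = 75, A = 37.5.
Then Σ (x_i + x_{i+1})·c_i = 363, so x̄ = 363 / (6·37.5) = 121/75.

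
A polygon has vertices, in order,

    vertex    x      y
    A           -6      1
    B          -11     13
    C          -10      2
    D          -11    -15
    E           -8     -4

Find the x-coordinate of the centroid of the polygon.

Apply the shoelace formula. First the cross-terms c_i = x_i·y_{i+1} − x_{i+1}·y_i:
  -67, 108, 172, -76, -32  ⇒  2A = 105, A = 52.5.
Then Σ (x_i + x_{i+1})·c_i = -2849, so x̄ = -2849 / (6·52.5) = -407/45.

-407/45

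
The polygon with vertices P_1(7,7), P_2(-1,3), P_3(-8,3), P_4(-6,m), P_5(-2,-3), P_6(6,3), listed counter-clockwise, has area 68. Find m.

-3

Write out the shoelace sum; only the two edges meeting at P_4 involve m:
2·Area = [((-8)·m − (-6)·3) + ((-6)·(-3) − (-2)·m)] + 82
       = -6·m + 118 = 136
⇒ m = -3.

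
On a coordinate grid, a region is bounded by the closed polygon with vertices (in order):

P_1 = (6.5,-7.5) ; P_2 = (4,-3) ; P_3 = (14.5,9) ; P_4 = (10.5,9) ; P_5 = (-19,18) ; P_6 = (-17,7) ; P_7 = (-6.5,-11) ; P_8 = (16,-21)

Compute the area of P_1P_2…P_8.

610.25

Σ = (10.5) + (79.5) + (36) + (360) + (173) + (232.5) + (312.5) + (16.5) = 1220.5
Area = |Σ|/2 = 610.25.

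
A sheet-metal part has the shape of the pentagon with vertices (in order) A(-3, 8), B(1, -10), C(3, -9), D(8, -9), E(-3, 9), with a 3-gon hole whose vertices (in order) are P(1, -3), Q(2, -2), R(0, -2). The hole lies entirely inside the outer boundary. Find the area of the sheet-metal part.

Outer boundary:
Σ = (22) + (21) + (45) + (45) + (3) = 136
Area = |Σ|/2 = 68.
Hole:
Σ = (4) + (-4) + (2) = 2
Area = |Σ|/2 = 1.
Net area = 68 − 1 = 67.

67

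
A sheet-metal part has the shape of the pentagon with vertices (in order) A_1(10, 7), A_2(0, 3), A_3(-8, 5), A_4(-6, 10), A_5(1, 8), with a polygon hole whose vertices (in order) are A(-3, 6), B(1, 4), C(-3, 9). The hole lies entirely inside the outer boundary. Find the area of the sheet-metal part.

57.5

Outer boundary:
Apply the shoelace formula: 2A = Σ (x_i·y_{i+1} − x_{i+1}·y_i), indices taken mod 5.
Σ = (30) + (24) + (-50) + (-58) + (-73) = -127
Area = |Σ|/2 = 63.5.
Hole:
Apply the shoelace (surveyor's) formula: 2A = Σ (x_i·y_{i+1} − x_{i+1}·y_i), indices taken mod 3.
Σ = (-18) + (21) + (9) = 12
Area = |Σ|/2 = 6.
Net area = 63.5 − 6 = 57.5.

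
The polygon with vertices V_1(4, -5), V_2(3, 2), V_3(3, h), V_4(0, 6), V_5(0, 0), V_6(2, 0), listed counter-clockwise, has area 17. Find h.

3

The doubled signed area Σ (x_i y_{i+1} − x_{i+1} y_i) is linear in h.
With h=0 it equals 25; the coefficient of h is 3 (from the two edges through V_3).
So 3·h + 25 = 2·17 = 34 ⇒ h = 3.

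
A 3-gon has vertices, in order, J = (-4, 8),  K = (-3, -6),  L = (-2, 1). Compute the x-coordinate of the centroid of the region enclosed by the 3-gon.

Apply the shoelace (surveyor's) formula. First the cross-terms c_i = x_i·y_{i+1} − x_{i+1}·y_i:
  48, -15, -12  ⇒  2A = 21, A = 10.5.
Then Σ (x_i + x_{i+1})·c_i = -189, so x̄ = -189 / (6·10.5) = -3.

-3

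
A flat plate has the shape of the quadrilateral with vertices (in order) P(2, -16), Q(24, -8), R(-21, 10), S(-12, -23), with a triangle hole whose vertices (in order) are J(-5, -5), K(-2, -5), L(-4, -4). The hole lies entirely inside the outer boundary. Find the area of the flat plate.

Outer boundary:
Apply the shoelace (surveyor's) formula: 2A = Σ (x_i·y_{i+1} − x_{i+1}·y_i), indices taken mod 4.
Σ = (368) + (72) + (603) + (238) = 1281
Area = |Σ|/2 = 640.5.
Hole:
Σ = (15) + (-12) + (0) = 3
Area = |Σ|/2 = 1.5.
Net area = 640.5 − 1.5 = 639.

639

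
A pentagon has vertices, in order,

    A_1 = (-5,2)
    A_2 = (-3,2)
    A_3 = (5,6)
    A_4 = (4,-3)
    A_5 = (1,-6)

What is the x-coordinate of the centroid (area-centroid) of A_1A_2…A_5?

Apply Gauss's area formula. First the cross-terms c_i = x_i·y_{i+1} − x_{i+1}·y_i:
  -4, -28, -39, -21, -28  ⇒  2A = -120, A = -60.
Then Σ (x_i + x_{i+1})·c_i = -368, so x̄ = -368 / (6·(-60)) = 46/45.

46/45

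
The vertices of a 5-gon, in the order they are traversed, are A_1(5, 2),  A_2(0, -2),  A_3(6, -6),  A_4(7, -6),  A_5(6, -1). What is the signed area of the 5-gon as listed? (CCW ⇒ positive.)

27

Cross-terms: -10, 12, 6, 29, 17  ⇒  Σ = 54
Signed area = Σ/2 = 27 (positive ⇒ counter-clockwise traversal).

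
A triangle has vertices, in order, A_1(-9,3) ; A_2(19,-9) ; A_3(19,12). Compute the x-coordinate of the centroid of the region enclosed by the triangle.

Apply Gauss's area formula. First the cross-terms c_i = x_i·y_{i+1} − x_{i+1}·y_i:
  24, 399, 165  ⇒  2A = 588, A = 294.
Then Σ (x_i + x_{i+1})·c_i = 17052, so x̄ = 17052 / (6·294) = 29/3.

29/3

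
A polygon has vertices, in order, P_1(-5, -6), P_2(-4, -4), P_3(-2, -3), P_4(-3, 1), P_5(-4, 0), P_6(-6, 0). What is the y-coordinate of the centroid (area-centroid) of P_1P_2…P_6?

-178/87

Apply the surveyor's formula. First the cross-terms c_i = x_i·y_{i+1} − x_{i+1}·y_i:
  -4, 4, -11, 4, 0, 36  ⇒  2A = 29, A = 14.5.
Then Σ (y_i + y_{i+1})·c_i = -178, so ȳ = -178 / (6·14.5) = -178/87.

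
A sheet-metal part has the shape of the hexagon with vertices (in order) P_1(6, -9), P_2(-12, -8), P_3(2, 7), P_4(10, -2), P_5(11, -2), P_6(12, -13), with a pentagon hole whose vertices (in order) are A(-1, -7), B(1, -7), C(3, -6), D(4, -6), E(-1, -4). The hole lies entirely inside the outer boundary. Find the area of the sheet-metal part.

214.5

Outer boundary:
Σ = (-156) + (-68) + (-74) + (2) + (-119) + (-30) = -445
Area = |Σ|/2 = 222.5.
Hole:
Apply Gauss's area formula: 2A = Σ (x_i·y_{i+1} − x_{i+1}·y_i), indices taken mod 5.
Σ = (14) + (15) + (6) + (-22) + (3) = 16
Area = |Σ|/2 = 8.
Net area = 222.5 − 8 = 214.5.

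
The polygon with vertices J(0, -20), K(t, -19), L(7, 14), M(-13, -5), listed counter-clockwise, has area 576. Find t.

18

The doubled signed area Σ (x_i y_{i+1} − x_{i+1} y_i) is linear in t.
With t=0 it equals 540; the coefficient of t is 34 (from the two edges through K).
So 34·t + 540 = 2·576 = 1152 ⇒ t = 18.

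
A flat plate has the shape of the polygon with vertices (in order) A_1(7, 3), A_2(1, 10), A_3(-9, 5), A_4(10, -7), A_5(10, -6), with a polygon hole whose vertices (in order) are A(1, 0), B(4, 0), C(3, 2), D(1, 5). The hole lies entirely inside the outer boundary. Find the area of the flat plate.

120.5

Outer boundary:
Apply the shoelace formula: 2A = Σ (x_i·y_{i+1} − x_{i+1}·y_i), indices taken mod 5.
Σ = (67) + (95) + (13) + (10) + (72) = 257
Area = |Σ|/2 = 128.5.
Hole:
Apply the shoelace (surveyor's) formula: 2A = Σ (x_i·y_{i+1} − x_{i+1}·y_i), indices taken mod 4.
Σ = (0) + (8) + (13) + (-5) = 16
Area = |Σ|/2 = 8.
Net area = 128.5 − 8 = 120.5.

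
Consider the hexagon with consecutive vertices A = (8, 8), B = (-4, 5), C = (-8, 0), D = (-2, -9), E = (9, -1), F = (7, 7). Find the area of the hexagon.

168.5

Σ = (72) + (40) + (72) + (83) + (70) + (0) = 337
Area = |Σ|/2 = 168.5.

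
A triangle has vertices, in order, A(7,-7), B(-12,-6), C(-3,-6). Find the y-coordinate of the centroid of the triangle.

Apply the shoelace formula. First the cross-terms c_i = x_i·y_{i+1} − x_{i+1}·y_i:
  -126, 54, 63  ⇒  2A = -9, A = -4.5.
Then Σ (y_i + y_{i+1})·c_i = 171, so ȳ = 171 / (6·(-4.5)) = -19/3.

-19/3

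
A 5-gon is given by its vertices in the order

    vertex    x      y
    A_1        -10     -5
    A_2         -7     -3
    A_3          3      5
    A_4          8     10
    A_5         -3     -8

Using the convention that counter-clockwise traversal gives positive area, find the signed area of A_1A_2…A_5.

Apply the shoelace formula: 2A = Σ (x_i·y_{i+1} − x_{i+1}·y_i), indices taken mod 5.
A_1→A_2: (-10)(-3) − (-7)(-5) = -5
A_2→A_3: (-7)(5) − (3)(-3) = -26
A_3→A_4: (3)(10) − (8)(5) = -10
A_4→A_5: (8)(-8) − (-3)(10) = -34
A_5→A_1: (-3)(-5) − (-10)(-8) = -65
Σ = -140
Signed area = Σ/2 = -70 (negative ⇒ clockwise traversal).

-70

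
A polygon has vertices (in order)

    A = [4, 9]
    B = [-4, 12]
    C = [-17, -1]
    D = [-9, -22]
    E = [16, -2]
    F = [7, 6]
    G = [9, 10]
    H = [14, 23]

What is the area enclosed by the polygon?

627

Σ = (84) + (208) + (365) + (370) + (110) + (16) + (67) + (34) = 1254
Area = |Σ|/2 = 627.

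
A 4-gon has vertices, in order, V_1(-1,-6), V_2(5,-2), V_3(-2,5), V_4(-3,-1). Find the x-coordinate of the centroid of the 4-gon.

Apply the shoelace (surveyor's) formula. First the cross-terms c_i = x_i·y_{i+1} − x_{i+1}·y_i:
  32, 21, 17, 17  ⇒  2A = 87, A = 43.5.
Then Σ (x_i + x_{i+1})·c_i = 38, so x̄ = 38 / (6·43.5) = 38/261.

38/261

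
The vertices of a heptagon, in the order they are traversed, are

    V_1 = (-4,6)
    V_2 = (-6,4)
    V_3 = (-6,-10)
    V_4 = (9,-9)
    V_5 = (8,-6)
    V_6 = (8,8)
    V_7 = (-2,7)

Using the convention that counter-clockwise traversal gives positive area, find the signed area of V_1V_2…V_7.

Apply the surveyor's formula: 2A = Σ (x_i·y_{i+1} − x_{i+1}·y_i), indices taken mod 7.
V_1→V_2: (-4)(4) − (-6)(6) = 20
V_2→V_3: (-6)(-10) − (-6)(4) = 84
V_3→V_4: (-6)(-9) − (9)(-10) = 144
V_4→V_5: (9)(-6) − (8)(-9) = 18
V_5→V_6: (8)(8) − (8)(-6) = 112
V_6→V_7: (8)(7) − (-2)(8) = 72
V_7→V_1: (-2)(6) − (-4)(7) = 16
Σ = 466
Signed area = Σ/2 = 233 (positive ⇒ counter-clockwise traversal).

233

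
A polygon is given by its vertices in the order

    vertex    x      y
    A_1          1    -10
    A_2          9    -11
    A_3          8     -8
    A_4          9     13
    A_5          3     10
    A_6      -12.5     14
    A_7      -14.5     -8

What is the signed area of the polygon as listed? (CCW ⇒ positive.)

Apply Gauss's area formula: 2A = Σ (x_i·y_{i+1} − x_{i+1}·y_i), indices taken mod 7.
Cross-terms: 79, 16, 176, 51, 167, 303, 153  ⇒  Σ = 945
Signed area = Σ/2 = 472.5 (positive ⇒ counter-clockwise traversal).

472.5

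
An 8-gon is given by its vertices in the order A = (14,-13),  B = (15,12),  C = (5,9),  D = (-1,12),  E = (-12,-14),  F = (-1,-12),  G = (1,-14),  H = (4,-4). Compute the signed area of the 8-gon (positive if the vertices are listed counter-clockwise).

Apply the shoelace formula: 2A = Σ (x_i·y_{i+1} − x_{i+1}·y_i), indices taken mod 8.
Cross-terms: 363, 75, 69, 158, 130, 26, 52, 4  ⇒  Σ = 877
Signed area = Σ/2 = 438.5 (positive ⇒ counter-clockwise traversal).

438.5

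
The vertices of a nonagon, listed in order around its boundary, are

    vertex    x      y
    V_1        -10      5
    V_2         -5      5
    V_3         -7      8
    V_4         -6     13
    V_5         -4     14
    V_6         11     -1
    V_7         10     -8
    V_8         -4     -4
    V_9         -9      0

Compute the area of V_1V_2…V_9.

243

Apply the shoelace formula: 2A = Σ (x_i·y_{i+1} − x_{i+1}·y_i), indices taken mod 9.
V_1→V_2: (-10)(5) − (-5)(5) = -25
V_2→V_3: (-5)(8) − (-7)(5) = -5
V_3→V_4: (-7)(13) − (-6)(8) = -43
V_4→V_5: (-6)(14) − (-4)(13) = -32
V_5→V_6: (-4)(-1) − (11)(14) = -150
V_6→V_7: (11)(-8) − (10)(-1) = -78
V_7→V_8: (10)(-4) − (-4)(-8) = -72
V_8→V_9: (-4)(0) − (-9)(-4) = -36
V_9→V_1: (-9)(5) − (-10)(0) = -45
Σ = -486
Area = |Σ|/2 = 243.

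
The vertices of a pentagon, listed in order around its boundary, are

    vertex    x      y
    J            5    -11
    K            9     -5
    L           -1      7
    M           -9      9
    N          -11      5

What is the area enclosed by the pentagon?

Σ = (74) + (58) + (54) + (54) + (96) = 336
Area = |Σ|/2 = 168.

168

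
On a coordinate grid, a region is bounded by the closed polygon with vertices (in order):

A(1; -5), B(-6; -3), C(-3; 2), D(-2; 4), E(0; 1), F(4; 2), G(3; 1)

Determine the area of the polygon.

Apply the shoelace (surveyor's) formula: 2A = Σ (x_i·y_{i+1} − x_{i+1}·y_i), indices taken mod 7.
Σ = (-33) + (-21) + (-8) + (-2) + (-4) + (-2) + (-16) = -86
Area = |Σ|/2 = 43.

43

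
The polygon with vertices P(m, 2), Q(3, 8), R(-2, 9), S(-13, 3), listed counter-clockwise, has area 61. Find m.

0

Write out the shoelace sum; only the two edges meeting at P involve m:
2·Area = [((-13)·2 − m·3) + (m·8 − 3·2)] + 154
       = 5·m + 122 = 122
⇒ m = 0.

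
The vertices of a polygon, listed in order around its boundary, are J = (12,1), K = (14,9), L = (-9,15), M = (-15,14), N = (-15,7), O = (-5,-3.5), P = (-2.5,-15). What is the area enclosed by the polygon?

460.125

Apply Gauss's area formula: 2A = Σ (x_i·y_{i+1} − x_{i+1}·y_i), indices taken mod 7.
J→K: (12)(9) − (14)(1) = 94
K→L: (14)(15) − (-9)(9) = 291
L→M: (-9)(14) − (-15)(15) = 99
M→N: (-15)(7) − (-15)(14) = 105
N→O: (-15)(-3.5) − (-5)(7) = 87.5
O→P: (-5)(-15) − (-2.5)(-3.5) = 66.25
P→J: (-2.5)(1) − (12)(-15) = 177.5
Σ = 920.25
Area = |Σ|/2 = 460.125.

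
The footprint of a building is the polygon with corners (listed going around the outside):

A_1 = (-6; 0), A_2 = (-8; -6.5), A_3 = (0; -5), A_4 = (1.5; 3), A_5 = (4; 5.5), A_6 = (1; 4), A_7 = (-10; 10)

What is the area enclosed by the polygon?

101.625

Apply the shoelace (surveyor's) formula: 2A = Σ (x_i·y_{i+1} − x_{i+1}·y_i), indices taken mod 7.
A_1→A_2: (-6)(-6.5) − (-8)(0) = 39
A_2→A_3: (-8)(-5) − (0)(-6.5) = 40
A_3→A_4: (0)(3) − (1.5)(-5) = 7.5
A_4→A_5: (1.5)(5.5) − (4)(3) = -3.75
A_5→A_6: (4)(4) − (1)(5.5) = 10.5
A_6→A_7: (1)(10) − (-10)(4) = 50
A_7→A_1: (-10)(0) − (-6)(10) = 60
Σ = 203.25
Area = |Σ|/2 = 101.625.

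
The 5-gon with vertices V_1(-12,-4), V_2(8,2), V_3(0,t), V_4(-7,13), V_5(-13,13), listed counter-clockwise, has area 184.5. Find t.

5

The doubled signed area Σ (x_i y_{i+1} − x_{i+1} y_i) is linear in t.
With t=0 it equals 294; the coefficient of t is 15 (from the two edges through V_3).
So 15·t + 294 = 2·184.5 = 369 ⇒ t = 5.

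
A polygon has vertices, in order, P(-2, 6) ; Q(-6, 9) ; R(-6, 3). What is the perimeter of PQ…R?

16

|PQ| = √((-4)² + (3)²) = √25 = 5
|QR| = √((0)² + (-6)²) = √36 = 6
|RP| = √((4)² + (3)²) = √25 = 5
Perimeter = 5 + 6 + 5 = 16.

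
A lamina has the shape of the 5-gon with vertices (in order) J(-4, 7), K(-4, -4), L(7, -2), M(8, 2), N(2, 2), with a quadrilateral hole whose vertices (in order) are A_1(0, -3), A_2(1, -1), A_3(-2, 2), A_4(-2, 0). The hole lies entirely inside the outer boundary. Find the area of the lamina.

Outer boundary:
Σ = (44) + (36) + (30) + (12) + (22) = 144
Area = |Σ|/2 = 72.
Hole:
Apply the surveyor's formula: 2A = Σ (x_i·y_{i+1} − x_{i+1}·y_i), indices taken mod 4.
Cross-terms: 3, 0, 4, 6  ⇒  Σ = 13
Area = |Σ|/2 = 6.5.
Net area = 72 − 6.5 = 65.5.

65.5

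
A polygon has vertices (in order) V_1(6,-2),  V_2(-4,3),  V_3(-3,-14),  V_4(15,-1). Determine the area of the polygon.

Apply the shoelace formula: 2A = Σ (x_i·y_{i+1} − x_{i+1}·y_i), indices taken mod 4.
Cross-terms: 10, 65, 213, -24  ⇒  Σ = 264
Area = |Σ|/2 = 132.

132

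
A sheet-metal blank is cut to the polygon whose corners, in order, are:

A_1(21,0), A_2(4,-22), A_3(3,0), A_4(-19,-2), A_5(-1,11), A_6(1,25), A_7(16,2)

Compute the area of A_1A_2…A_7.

544.5

Apply the surveyor's formula: 2A = Σ (x_i·y_{i+1} − x_{i+1}·y_i), indices taken mod 7.
Σ = (-462) + (66) + (-6) + (-211) + (-36) + (-398) + (-42) = -1089
Area = |Σ|/2 = 544.5.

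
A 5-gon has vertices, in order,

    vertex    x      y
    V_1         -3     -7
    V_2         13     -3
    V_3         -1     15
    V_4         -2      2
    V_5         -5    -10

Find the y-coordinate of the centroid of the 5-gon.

97/71

Apply the shoelace formula. First the cross-terms c_i = x_i·y_{i+1} − x_{i+1}·y_i:
  100, 192, 28, 30, 5  ⇒  2A = 355, A = 177.5.
Then Σ (y_i + y_{i+1})·c_i = 1455, so ȳ = 1455 / (6·177.5) = 97/71.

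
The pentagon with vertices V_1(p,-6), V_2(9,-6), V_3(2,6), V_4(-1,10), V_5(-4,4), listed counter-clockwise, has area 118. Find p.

-3

Write out the shoelace sum; only the two edges meeting at V_1 involve p:
2·Area = [((-4)·(-6) − p·4) + (p·(-6) − 9·(-6))] + 128
       = -10·p + 206 = 236
⇒ p = -3.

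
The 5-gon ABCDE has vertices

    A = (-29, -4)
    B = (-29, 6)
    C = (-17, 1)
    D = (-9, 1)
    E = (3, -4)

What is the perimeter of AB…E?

|AB| = √((0)² + (10)²) = √100 = 10
|BC| = √((12)² + (-5)²) = √169 = 13
|CD| = √((8)² + (0)²) = √64 = 8
|DE| = √((12)² + (-5)²) = √169 = 13
|EA| = √((-32)² + (0)²) = √1024 = 32
Perimeter = 10 + 13 + 8 + 13 + 32 = 76.

76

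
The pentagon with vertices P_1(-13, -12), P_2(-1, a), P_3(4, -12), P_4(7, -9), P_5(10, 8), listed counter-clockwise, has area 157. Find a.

-8

Write out the shoelace sum; only the two edges meeting at P_2 involve a:
2·Area = [((-13)·a − (-1)·(-12)) + ((-1)·(-12) − 4·a)] + 178
       = -17·a + 178 = 314
⇒ a = -8.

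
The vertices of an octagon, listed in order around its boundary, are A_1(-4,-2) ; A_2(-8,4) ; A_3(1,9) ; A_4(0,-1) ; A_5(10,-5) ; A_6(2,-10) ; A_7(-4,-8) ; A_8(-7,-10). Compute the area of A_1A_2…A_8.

A_1→A_2: (-4)(4) − (-8)(-2) = -32
A_2→A_3: (-8)(9) − (1)(4) = -76
A_3→A_4: (1)(-1) − (0)(9) = -1
A_4→A_5: (0)(-5) − (10)(-1) = 10
A_5→A_6: (10)(-10) − (2)(-5) = -90
A_6→A_7: (2)(-8) − (-4)(-10) = -56
A_7→A_8: (-4)(-10) − (-7)(-8) = -16
A_8→A_1: (-7)(-2) − (-4)(-10) = -26
Σ = -287
Area = |Σ|/2 = 143.5.

143.5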